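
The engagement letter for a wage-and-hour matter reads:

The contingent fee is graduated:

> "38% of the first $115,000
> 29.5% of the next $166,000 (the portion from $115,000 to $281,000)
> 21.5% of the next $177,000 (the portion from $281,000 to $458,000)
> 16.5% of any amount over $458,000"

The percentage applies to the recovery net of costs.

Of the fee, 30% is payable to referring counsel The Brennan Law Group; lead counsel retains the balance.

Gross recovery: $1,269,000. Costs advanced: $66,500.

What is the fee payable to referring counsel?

Fee base (net of costs): $1,269,000 − $66,500 = $1,202,500
First $115,000 at 38% = $43,700.00
Next $166,000 at 29.5% = $48,970.00
Next $177,000 at 21.5% = $38,055.00
Remaining $744,500 at 16.5% = $122,842.50
Fee: $43,700.00 + $48,970.00 + $38,055.00 + $122,842.50 = $253,567.50
Referral share: 30% of $253,567.50 = $76,070.25; lead counsel retains $253,567.50 − $76,070.25 = $177,497.25.

$76,070.25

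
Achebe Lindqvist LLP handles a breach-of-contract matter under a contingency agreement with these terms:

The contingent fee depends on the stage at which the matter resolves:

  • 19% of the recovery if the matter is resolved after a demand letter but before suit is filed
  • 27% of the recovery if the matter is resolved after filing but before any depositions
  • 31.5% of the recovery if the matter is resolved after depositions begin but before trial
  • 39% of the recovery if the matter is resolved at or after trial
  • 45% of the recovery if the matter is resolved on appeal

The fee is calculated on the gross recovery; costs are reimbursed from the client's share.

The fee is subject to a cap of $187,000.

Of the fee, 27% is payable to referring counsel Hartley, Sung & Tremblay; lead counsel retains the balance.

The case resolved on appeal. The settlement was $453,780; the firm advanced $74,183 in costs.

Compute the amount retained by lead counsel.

$136,510.00

Fee base is the gross recovery, $453,780; costs are reimbursed separately.
The matter resolved on appeal, so the 45% rate applies.
$453,780 × 45% = $204,201.00
$204,201.00 exceeds the $187,000 cap, so the fee is capped at $187,000.00.
Referral share: 27% of $187,000.00 = $50,490.00; lead counsel retains $187,000.00 − $50,490.00 = $136,510.00.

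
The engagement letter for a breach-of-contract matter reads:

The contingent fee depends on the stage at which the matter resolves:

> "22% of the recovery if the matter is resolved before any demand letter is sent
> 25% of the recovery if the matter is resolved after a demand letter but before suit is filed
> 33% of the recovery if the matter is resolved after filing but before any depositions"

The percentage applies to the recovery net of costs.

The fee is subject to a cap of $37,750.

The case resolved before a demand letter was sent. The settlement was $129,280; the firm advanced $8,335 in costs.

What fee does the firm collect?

$26,607.90

Fee base (net of costs): $129,280 − $8,335 = $120,945
The matter resolved before a demand letter was sent, so the 22% rate applies.
$120,945 × 22% = $26,607.90
$26,607.90 is under the $37,750 cap.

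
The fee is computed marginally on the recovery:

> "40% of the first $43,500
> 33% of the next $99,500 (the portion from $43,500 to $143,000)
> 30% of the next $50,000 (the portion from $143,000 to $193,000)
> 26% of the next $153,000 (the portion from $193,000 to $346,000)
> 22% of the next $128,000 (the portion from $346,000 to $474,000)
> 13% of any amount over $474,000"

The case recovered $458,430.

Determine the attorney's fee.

$129,749.60

First $43,500 at 40% = $17,400.00
Next $99,500 at 33% = $32,835.00
Next $50,000 at 30% = $15,000.00
Next $153,000 at 26% = $39,780.00
Remaining $112,430 at 22% = $24,734.60
Fee: $17,400.00 + $32,835.00 + $15,000.00 + $39,780.00 + $24,734.60 = $129,749.60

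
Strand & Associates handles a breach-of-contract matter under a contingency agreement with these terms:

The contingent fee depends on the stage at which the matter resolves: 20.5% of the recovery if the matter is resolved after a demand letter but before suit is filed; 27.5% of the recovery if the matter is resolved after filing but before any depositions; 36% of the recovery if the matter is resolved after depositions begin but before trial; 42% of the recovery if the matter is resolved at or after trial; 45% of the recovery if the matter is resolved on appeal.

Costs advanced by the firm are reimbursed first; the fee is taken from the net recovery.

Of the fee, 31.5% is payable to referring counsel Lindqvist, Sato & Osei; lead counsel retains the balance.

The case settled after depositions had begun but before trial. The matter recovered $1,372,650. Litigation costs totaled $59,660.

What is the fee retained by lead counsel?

Fee base (net of costs): $1,372,650 − $59,660 = $1,312,990
The matter settled after depositions had begun but before trial, so the 36% rate applies.
$1,312,990 × 36% = $472,676.40
Referral share: 31.5% of $472,676.40 = $148,893.07; lead counsel retains $472,676.40 − $148,893.07 = $323,783.33.

$323,783.33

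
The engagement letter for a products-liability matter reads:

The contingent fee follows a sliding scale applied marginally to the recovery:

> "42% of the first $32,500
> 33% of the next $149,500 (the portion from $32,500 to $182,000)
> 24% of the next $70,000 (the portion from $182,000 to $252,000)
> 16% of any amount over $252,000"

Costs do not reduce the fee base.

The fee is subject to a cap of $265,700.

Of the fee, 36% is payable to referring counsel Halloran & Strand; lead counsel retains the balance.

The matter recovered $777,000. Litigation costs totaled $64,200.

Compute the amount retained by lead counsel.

Fee base is the gross recovery, $777,000; costs are reimbursed separately.
First $32,500 at 42% = $13,650.00
Next $149,500 at 33% = $49,335.00
Next $70,000 at 24% = $16,800.00
Remaining $525,000 at 16% = $84,000.00
Fee: $13,650.00 + $49,335.00 + $16,800.00 + $84,000.00 = $163,785.00
$163,785.00 is under the $265,700 cap.
Referral share: 36% of $163,785.00 = $58,962.60; lead counsel retains $163,785.00 − $58,962.60 = $104,822.40.

$104,822.40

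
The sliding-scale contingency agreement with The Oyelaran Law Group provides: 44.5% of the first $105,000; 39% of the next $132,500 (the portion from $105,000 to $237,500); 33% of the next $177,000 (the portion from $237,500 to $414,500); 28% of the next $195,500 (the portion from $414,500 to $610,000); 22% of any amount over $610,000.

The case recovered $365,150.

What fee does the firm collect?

$140,524.50

First $105,000 at 44.5% = $46,725.00
Next $132,500 at 39% = $51,675.00
Remaining $127,650 at 33% = $42,124.50
Fee: $46,725.00 + $51,675.00 + $42,124.50 = $140,524.50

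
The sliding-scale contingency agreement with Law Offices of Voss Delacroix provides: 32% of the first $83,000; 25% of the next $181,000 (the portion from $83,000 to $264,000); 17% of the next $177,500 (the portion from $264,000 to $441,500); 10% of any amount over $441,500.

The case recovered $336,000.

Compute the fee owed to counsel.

First $83,000 at 32% = $26,560.00
Next $181,000 at 25% = $45,250.00
Remaining $72,000 at 17% = $12,240.00
Fee: $26,560.00 + $45,250.00 + $12,240.00 = $84,050.00

$84,050.00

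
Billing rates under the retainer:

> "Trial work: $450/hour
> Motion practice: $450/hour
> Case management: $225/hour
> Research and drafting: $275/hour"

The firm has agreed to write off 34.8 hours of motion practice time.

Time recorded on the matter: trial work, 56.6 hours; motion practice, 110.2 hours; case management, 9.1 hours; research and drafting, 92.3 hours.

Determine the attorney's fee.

$86,830.00

Trial work: 56.6 × $450 = $25,470.00
Motion practice: 110.2 × $450 = $49,590.00
Case management: 9.1 × $225 = $2,047.50
Research and drafting: 92.3 × $275 = $25,382.50
Subtotal: $102,490.00
Write-off: 34.8 × $450 = $15,660.00
Total: $102,490.00 − $15,660.00 = $86,830.00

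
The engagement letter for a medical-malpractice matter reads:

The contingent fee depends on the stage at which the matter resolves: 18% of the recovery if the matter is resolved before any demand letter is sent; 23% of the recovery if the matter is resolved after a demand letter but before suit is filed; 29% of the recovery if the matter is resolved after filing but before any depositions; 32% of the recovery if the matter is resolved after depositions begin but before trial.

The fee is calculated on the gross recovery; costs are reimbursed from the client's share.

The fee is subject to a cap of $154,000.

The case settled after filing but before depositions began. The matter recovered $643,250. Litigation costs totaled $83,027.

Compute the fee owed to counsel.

$154,000.00

Fee base is the gross recovery, $643,250; costs are reimbursed separately.
The matter settled after filing but before depositions began, so the 29% rate applies.
$643,250 × 29% = $186,542.50
$186,542.50 exceeds the $154,000 cap, so the fee is capped at $154,000.00.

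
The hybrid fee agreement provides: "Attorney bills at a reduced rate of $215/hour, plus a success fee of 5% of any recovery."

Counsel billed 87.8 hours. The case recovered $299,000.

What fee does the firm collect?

Hourly: 87.8 × $215 = $18,877.00
Success fee: 5% of $299,000 = $14,950.00
Total: $18,877.00 + $14,950.00 = $33,827.00

$33,827.00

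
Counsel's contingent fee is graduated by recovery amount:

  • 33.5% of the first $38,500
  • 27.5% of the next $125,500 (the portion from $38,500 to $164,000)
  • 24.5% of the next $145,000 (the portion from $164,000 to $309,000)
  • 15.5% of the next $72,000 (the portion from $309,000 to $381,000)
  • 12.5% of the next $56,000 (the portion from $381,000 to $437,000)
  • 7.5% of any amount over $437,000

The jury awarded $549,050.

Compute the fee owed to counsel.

First $38,500 at 33.5% = $12,897.50
Next $125,500 at 27.5% = $34,512.50
Next $145,000 at 24.5% = $35,525.00
Next $72,000 at 15.5% = $11,160.00
Next $56,000 at 12.5% = $7,000.00
Remaining $112,050 at 7.5% = $8,403.75
Fee: $12,897.50 + $34,512.50 + $35,525.00 + $11,160.00 + $7,000.00 + $8,403.75 = $109,498.75

$109,498.75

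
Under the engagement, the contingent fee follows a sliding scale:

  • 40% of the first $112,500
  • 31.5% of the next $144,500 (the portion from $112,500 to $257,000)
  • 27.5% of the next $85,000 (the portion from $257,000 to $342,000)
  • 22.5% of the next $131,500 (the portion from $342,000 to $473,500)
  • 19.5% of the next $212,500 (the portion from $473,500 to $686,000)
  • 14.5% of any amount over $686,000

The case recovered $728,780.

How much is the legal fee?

$191,120.60

First $112,500 at 40% = $45,000.00
Next $144,500 at 31.5% = $45,517.50
Next $85,000 at 27.5% = $23,375.00
Next $131,500 at 22.5% = $29,587.50
Next $212,500 at 19.5% = $41,437.50
Remaining $42,780 at 14.5% = $6,203.10
Fee: $45,000.00 + $45,517.50 + $23,375.00 + $29,587.50 + $41,437.50 + $6,203.10 = $191,120.60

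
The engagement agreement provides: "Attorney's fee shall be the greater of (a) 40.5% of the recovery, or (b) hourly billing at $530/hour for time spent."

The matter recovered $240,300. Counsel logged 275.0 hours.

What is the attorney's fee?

$145,750.00

(a) 40.5% of $240,300 = $97,321.50
(b) 275.0 × $530 = $145,750.00
The greater is (b): $145,750.00.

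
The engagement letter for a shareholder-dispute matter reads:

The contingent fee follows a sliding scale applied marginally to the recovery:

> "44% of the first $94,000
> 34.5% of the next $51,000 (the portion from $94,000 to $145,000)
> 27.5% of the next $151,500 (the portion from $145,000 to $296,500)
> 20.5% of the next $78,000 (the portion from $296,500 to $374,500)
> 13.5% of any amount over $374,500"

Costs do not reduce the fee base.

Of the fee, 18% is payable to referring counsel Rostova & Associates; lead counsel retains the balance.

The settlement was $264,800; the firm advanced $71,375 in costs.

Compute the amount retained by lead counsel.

$75,358.00

Fee base is the gross recovery, $264,800; costs are reimbursed separately.
First $94,000 at 44% = $41,360.00
Next $51,000 at 34.5% = $17,595.00
Remaining $119,800 at 27.5% = $32,945.00
Fee: $41,360.00 + $17,595.00 + $32,945.00 = $91,900.00
Referral share: 18% of $91,900.00 = $16,542.00; lead counsel retains $91,900.00 − $16,542.00 = $75,358.00.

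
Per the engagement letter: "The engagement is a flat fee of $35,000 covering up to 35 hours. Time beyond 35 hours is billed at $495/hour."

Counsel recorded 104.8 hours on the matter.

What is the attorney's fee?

Flat fee: $35,000.00
Excess hours: 104.8 − 35 = 69.8
Overrun: 69.8 × $495 = $34,551.00
Total: $35,000.00 + $34,551.00 = $69,551.00

$69,551.00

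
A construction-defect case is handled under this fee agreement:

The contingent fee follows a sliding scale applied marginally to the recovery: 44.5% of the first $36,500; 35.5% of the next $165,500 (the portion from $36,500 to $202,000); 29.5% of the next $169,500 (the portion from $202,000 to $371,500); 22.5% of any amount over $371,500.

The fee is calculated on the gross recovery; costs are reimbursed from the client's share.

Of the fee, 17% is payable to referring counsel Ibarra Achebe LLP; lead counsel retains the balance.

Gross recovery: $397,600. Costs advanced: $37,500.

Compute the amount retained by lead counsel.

Fee base is the gross recovery, $397,600; costs are reimbursed separately.
First $36,500 at 44.5% = $16,242.50
Next $165,500 at 35.5% = $58,752.50
Next $169,500 at 29.5% = $50,002.50
Remaining $26,100 at 22.5% = $5,872.50
Fee: $16,242.50 + $58,752.50 + $50,002.50 + $5,872.50 = $130,870.00
Referral share: 17% of $130,870.00 = $22,247.90; lead counsel retains $130,870.00 − $22,247.90 = $108,622.10.

$108,622.10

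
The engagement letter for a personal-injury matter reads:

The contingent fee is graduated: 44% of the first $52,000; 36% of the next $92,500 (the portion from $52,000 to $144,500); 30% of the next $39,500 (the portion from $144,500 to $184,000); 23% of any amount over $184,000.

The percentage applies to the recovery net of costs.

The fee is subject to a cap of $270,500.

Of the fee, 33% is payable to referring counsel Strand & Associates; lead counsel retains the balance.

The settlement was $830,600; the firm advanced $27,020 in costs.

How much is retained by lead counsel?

$141,057.38

Fee base (net of costs): $830,600 − $27,020 = $803,580
First $52,000 at 44% = $22,880.00
Next $92,500 at 36% = $33,300.00
Next $39,500 at 30% = $11,850.00
Remaining $619,580 at 23% = $142,503.40
Fee: $22,880.00 + $33,300.00 + $11,850.00 + $142,503.40 = $210,533.40
$210,533.40 is under the $270,500 cap.
Referral share: 33% of $210,533.40 = $69,476.02; lead counsel retains $210,533.40 − $69,476.02 = $141,057.38.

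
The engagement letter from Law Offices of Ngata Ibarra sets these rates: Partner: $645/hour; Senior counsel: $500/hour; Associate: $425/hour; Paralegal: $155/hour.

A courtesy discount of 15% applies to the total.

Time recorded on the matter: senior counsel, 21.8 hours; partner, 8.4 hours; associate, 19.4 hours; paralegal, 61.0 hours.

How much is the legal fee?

Partner: 8.4 × $645 = $5,418.00
Senior counsel: 21.8 × $500 = $10,900.00
Associate: 19.4 × $425 = $8,245.00
Paralegal: 61.0 × $155 = $9,455.00
Subtotal: $34,018.00
Less 15% discount: −$5,102.70
Total: $34,018.00 − $5,102.70 = $28,915.30

$28,915.30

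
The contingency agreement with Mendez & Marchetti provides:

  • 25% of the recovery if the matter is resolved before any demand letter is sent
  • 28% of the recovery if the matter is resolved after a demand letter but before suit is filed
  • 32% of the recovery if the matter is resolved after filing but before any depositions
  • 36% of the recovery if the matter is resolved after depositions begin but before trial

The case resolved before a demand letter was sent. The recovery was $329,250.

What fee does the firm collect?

The matter resolved before a demand letter was sent, so the 25% rate applies.
$329,250 × 25% = $82,312.50

$82,312.50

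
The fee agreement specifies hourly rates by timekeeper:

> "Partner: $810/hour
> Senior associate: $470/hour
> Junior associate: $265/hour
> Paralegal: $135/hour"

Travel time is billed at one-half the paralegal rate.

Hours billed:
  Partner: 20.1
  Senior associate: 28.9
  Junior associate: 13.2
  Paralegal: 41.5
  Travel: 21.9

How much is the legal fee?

$40,442.75

Partner: 20.1 × $810 = $16,281.00
Senior associate: 28.9 × $470 = $13,583.00
Junior associate: 13.2 × $265 = $3,498.00
Paralegal: 41.5 × $135 = $5,602.50
Subtotal: $16,281.00 + $13,583.00 + $3,498.00 + $5,602.50 = $38,964.50
Travel: 21.9 × ($135 ÷ 2) = 21.9 × $67.50 = $1,478.25
Total: $38,964.50 + $1,478.25 = $40,442.75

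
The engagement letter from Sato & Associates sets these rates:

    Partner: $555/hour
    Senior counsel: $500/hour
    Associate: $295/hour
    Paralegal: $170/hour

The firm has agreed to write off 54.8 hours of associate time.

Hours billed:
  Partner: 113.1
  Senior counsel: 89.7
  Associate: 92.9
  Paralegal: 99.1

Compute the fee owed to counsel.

Partner: 113.1 × $555 = $62,770.50
Senior counsel: 89.7 × $500 = $44,850.00
Associate: 92.9 × $295 = $27,405.50
Paralegal: 99.1 × $170 = $16,847.00
Subtotal: $151,873.00
Write-off: 54.8 × $295 = $16,166.00
Total: $151,873.00 − $16,166.00 = $135,707.00

$135,707.00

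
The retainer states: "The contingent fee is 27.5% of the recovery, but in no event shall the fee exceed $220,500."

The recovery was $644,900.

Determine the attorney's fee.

27.5% of $644,900 = $177,347.50
That is under the $220,500 cap.

$177,347.50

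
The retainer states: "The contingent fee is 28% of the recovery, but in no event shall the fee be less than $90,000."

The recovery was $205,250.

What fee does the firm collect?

$90,000.00

28% of $205,250 = $57,470.00
That is below the $90,000 minimum, so the minimum applies.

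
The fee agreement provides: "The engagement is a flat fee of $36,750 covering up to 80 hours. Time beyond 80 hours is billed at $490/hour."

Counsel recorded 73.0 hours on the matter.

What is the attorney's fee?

$36,750.00

73.0 hours is within the 80-hour scope; only the flat fee applies.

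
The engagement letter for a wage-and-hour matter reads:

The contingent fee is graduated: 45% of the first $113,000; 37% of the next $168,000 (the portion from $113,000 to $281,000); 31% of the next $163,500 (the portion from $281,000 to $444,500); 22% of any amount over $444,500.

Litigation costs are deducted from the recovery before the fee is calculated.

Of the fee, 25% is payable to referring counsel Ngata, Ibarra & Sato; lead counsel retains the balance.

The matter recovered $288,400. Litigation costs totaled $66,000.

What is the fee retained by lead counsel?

Fee base (net of costs): $288,400 − $66,000 = $222,400
First $113,000 at 45% = $50,850.00
Remaining $109,400 at 37% = $40,478.00
Fee: $50,850.00 + $40,478.00 = $91,328.00
Referral share: 25% of $91,328.00 = $22,832.00; lead counsel retains $91,328.00 − $22,832.00 = $68,496.00.

$68,496.00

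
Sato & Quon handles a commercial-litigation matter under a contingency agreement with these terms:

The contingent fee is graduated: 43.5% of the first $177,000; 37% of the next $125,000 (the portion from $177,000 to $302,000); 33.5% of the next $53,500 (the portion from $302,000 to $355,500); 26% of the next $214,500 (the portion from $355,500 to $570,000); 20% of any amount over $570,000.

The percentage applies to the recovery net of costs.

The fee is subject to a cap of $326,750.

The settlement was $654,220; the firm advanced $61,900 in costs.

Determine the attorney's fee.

$201,401.50

Fee base (net of costs): $654,220 − $61,900 = $592,320
First $177,000 at 43.5% = $76,995.00
Next $125,000 at 37% = $46,250.00
Next $53,500 at 33.5% = $17,922.50
Next $214,500 at 26% = $55,770.00
Remaining $22,320 at 20% = $4,464.00
Fee: $76,995.00 + $46,250.00 + $17,922.50 + $55,770.00 + $4,464.00 = $201,401.50
$201,401.50 is under the $326,750 cap.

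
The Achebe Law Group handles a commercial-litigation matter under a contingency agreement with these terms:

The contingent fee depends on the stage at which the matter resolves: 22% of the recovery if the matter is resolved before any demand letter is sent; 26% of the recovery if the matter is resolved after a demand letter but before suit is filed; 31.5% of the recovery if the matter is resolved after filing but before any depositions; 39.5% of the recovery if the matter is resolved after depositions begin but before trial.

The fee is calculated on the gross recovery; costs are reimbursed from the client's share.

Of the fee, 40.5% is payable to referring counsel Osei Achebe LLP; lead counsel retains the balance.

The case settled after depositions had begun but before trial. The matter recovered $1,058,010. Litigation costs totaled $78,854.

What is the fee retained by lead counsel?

$248,658.80

Fee base is the gross recovery, $1,058,010; costs are reimbursed separately.
The matter settled after depositions had begun but before trial, so the 39.5% rate applies.
$1,058,010 × 39.5% = $417,913.95
Referral share: 40.5% of $417,913.95 = $169,255.15; lead counsel retains $417,913.95 − $169,255.15 = $248,658.80.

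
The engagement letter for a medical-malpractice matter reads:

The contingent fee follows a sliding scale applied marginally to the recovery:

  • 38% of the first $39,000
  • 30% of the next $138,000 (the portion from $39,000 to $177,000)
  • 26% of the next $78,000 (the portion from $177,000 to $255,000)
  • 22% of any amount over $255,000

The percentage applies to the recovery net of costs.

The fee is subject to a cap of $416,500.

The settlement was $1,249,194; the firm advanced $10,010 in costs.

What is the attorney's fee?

$293,020.48

Fee base (net of costs): $1,249,194 − $10,010 = $1,239,184
First $39,000 at 38% = $14,820.00
Next $138,000 at 30% = $41,400.00
Next $78,000 at 26% = $20,280.00
Remaining $984,184 at 22% = $216,520.48
Fee: $14,820.00 + $41,400.00 + $20,280.00 + $216,520.48 = $293,020.48
$293,020.48 is under the $416,500 cap.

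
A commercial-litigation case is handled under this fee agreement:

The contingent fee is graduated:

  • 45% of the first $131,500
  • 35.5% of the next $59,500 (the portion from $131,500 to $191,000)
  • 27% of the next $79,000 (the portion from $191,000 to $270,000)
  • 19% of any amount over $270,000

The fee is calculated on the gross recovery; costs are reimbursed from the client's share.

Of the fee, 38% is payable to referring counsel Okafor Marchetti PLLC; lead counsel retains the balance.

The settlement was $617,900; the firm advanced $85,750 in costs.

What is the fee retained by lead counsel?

$103,991.67

Fee base is the gross recovery, $617,900; costs are reimbursed separately.
First $131,500 at 45% = $59,175.00
Next $59,500 at 35.5% = $21,122.50
Next $79,000 at 27% = $21,330.00
Remaining $347,900 at 19% = $66,101.00
Fee: $59,175.00 + $21,122.50 + $21,330.00 + $66,101.00 = $167,728.50
Referral share: 38% of $167,728.50 = $63,736.83; lead counsel retains $167,728.50 − $63,736.83 = $103,991.67.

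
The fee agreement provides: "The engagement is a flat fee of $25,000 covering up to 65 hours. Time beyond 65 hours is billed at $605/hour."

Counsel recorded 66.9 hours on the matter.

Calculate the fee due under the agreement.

Flat fee: $25,000.00
Excess hours: 66.9 − 65 = 1.9
Overrun: 1.9 × $605 = $1,149.50
Total: $25,000.00 + $1,149.50 = $26,149.50

$26,149.50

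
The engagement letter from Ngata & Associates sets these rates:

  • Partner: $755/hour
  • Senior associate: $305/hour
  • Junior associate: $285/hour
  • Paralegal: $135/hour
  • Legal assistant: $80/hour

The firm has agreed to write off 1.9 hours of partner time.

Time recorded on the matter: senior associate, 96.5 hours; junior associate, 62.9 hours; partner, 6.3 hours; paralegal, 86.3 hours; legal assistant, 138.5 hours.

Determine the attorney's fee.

Partner: 6.3 × $755 = $4,756.50
Senior associate: 96.5 × $305 = $29,432.50
Junior associate: 62.9 × $285 = $17,926.50
Paralegal: 86.3 × $135 = $11,650.50
Legal assistant: 138.5 × $80 = $11,080.00
Subtotal: $74,846.00
Write-off: 1.9 × $755 = $1,434.50
Total: $74,846.00 − $1,434.50 = $73,411.50

$73,411.50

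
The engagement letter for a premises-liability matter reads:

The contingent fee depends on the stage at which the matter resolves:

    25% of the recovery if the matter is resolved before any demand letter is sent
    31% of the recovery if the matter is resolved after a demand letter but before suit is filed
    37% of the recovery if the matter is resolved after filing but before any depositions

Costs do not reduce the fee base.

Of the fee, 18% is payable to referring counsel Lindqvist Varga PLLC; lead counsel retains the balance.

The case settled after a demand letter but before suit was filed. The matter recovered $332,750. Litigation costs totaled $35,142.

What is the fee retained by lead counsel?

$84,585.05

Fee base is the gross recovery, $332,750; costs are reimbursed separately.
The matter settled after a demand letter but before suit was filed, so the 31% rate applies.
$332,750 × 31% = $103,152.50
Referral share: 18% of $103,152.50 = $18,567.45; lead counsel retains $103,152.50 − $18,567.45 = $84,585.05.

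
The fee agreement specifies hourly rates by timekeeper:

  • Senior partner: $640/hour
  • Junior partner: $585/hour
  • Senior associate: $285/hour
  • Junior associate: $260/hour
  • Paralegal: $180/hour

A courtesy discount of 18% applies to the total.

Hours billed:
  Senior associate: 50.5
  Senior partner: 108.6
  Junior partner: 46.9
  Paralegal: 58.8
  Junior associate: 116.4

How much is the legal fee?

$124,788.42

Senior partner: 108.6 × $640 = $69,504.00
Junior partner: 46.9 × $585 = $27,436.50
Senior associate: 50.5 × $285 = $14,392.50
Junior associate: 116.4 × $260 = $30,264.00
Paralegal: 58.8 × $180 = $10,584.00
Subtotal: $152,181.00
Less 18% discount: −$27,392.58
Total: $152,181.00 − $27,392.58 = $124,788.42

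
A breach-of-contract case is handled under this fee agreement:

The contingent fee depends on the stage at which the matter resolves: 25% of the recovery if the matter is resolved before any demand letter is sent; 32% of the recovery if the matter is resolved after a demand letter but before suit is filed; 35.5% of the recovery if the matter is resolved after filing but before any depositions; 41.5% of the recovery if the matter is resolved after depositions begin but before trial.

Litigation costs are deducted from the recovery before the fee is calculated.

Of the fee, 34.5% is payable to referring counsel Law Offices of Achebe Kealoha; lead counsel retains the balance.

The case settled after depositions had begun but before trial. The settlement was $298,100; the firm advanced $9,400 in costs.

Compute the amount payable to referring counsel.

$41,334.62

Fee base (net of costs): $298,100 − $9,400 = $288,700
The matter settled after depositions had begun but before trial, so the 41.5% rate applies.
$288,700 × 41.5% = $119,810.50
Referral share: 34.5% of $119,810.50 = $41,334.62; lead counsel retains $119,810.50 − $41,334.62 = $78,475.88.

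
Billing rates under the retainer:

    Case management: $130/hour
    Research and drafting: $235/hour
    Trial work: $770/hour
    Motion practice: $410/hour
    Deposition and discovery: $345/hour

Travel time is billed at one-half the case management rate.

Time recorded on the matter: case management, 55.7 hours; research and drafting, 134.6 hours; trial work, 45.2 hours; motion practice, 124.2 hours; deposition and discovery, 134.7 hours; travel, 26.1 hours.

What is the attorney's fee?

Case management: 55.7 × $130 = $7,241.00
Research and drafting: 134.6 × $235 = $31,631.00
Trial work: 45.2 × $770 = $34,804.00
Motion practice: 124.2 × $410 = $50,922.00
Deposition and discovery: 134.7 × $345 = $46,471.50
Subtotal: $7,241.00 + $31,631.00 + $34,804.00 + $50,922.00 + $46,471.50 = $171,069.50
Travel: 26.1 × ($130 ÷ 2) = 26.1 × $65.00 = $1,696.50
Total: $171,069.50 + $1,696.50 = $172,766.00

$172,766.00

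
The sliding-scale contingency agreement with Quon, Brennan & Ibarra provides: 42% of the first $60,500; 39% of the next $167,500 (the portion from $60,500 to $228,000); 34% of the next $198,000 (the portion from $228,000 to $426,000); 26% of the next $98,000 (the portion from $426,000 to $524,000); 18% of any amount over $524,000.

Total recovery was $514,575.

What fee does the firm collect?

First $60,500 at 42% = $25,410.00
Next $167,500 at 39% = $65,325.00
Next $198,000 at 34% = $67,320.00
Remaining $88,575 at 26% = $23,029.50
Fee: $25,410.00 + $65,325.00 + $67,320.00 + $23,029.50 = $181,084.50

$181,084.50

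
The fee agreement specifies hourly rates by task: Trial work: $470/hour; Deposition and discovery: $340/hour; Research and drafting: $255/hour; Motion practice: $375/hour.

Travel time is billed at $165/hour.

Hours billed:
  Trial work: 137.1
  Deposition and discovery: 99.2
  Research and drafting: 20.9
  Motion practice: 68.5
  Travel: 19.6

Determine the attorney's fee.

$132,416.00

Trial work: 137.1 × $470 = $64,437.00
Deposition and discovery: 99.2 × $340 = $33,728.00
Research and drafting: 20.9 × $255 = $5,329.50
Motion practice: 68.5 × $375 = $25,687.50
Subtotal: $64,437.00 + $33,728.00 + $5,329.50 + $25,687.50 = $129,182.00
Travel: 19.6 × $165 = $3,234.00
Total: $129,182.00 + $3,234.00 = $132,416.00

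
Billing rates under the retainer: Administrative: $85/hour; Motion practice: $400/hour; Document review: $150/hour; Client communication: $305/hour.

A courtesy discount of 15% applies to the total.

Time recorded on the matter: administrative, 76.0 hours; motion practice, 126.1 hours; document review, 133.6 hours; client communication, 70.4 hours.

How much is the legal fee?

$83,650.20

Administrative: 76.0 × $85 = $6,460.00
Motion practice: 126.1 × $400 = $50,440.00
Document review: 133.6 × $150 = $20,040.00
Client communication: 70.4 × $305 = $21,472.00
Subtotal: $98,412.00
Less 15% discount: −$14,761.80
Total: $98,412.00 − $14,761.80 = $83,650.20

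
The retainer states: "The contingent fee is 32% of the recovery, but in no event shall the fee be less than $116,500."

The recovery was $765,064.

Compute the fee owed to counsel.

32% of $765,064 = $244,820.48
That exceeds the $116,500 minimum.

$244,820.48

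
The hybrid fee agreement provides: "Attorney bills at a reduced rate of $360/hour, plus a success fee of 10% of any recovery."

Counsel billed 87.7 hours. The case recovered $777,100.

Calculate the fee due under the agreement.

Hourly: 87.7 × $360 = $31,572.00
Success fee: 10% of $777,100 = $77,710.00
Total: $31,572.00 + $77,710.00 = $109,282.00

$109,282.00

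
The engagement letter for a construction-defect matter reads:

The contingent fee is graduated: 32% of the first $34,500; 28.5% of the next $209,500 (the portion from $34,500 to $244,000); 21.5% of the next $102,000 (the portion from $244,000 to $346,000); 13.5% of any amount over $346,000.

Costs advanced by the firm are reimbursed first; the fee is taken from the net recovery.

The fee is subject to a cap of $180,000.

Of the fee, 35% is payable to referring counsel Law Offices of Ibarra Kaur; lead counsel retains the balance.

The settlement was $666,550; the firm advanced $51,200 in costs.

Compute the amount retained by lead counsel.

Fee base (net of costs): $666,550 − $51,200 = $615,350
First $34,500 at 32% = $11,040.00
Next $209,500 at 28.5% = $59,707.50
Next $102,000 at 21.5% = $21,930.00
Remaining $269,350 at 13.5% = $36,362.25
Fee: $11,040.00 + $59,707.50 + $21,930.00 + $36,362.25 = $129,039.75
$129,039.75 is under the $180,000 cap.
Referral share: 35% of $129,039.75 = $45,163.91; lead counsel retains $129,039.75 − $45,163.91 = $83,875.84.

$83,875.84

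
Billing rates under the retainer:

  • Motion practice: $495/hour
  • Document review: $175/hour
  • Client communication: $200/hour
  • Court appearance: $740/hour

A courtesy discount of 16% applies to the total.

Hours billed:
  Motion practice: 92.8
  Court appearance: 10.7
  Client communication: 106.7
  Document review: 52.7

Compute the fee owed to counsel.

$70,909.86

Motion practice: 92.8 × $495 = $45,936.00
Document review: 52.7 × $175 = $9,222.50
Client communication: 106.7 × $200 = $21,340.00
Court appearance: 10.7 × $740 = $7,918.00
Subtotal: $84,416.50
Less 16% discount: −$13,506.64
Total: $84,416.50 − $13,506.64 = $70,909.86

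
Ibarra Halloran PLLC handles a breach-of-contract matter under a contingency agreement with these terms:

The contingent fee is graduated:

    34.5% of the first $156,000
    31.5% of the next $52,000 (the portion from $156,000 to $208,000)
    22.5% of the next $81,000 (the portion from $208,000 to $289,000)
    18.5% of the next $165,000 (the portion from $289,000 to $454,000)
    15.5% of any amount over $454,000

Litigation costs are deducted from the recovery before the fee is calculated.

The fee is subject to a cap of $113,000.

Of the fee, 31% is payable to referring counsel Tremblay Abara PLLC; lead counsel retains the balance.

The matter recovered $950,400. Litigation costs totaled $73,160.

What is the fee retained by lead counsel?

Fee base (net of costs): $950,400 − $73,160 = $877,240
First $156,000 at 34.5% = $53,820.00
Next $52,000 at 31.5% = $16,380.00
Next $81,000 at 22.5% = $18,225.00
Next $165,000 at 18.5% = $30,525.00
Remaining $423,240 at 15.5% = $65,602.20
Fee: $53,820.00 + $16,380.00 + $18,225.00 + $30,525.00 + $65,602.20 = $184,552.20
$184,552.20 exceeds the $113,000 cap, so the fee is capped at $113,000.00.
Referral share: 31% of $113,000.00 = $35,030.00; lead counsel retains $113,000.00 − $35,030.00 = $77,970.00.

$77,970.00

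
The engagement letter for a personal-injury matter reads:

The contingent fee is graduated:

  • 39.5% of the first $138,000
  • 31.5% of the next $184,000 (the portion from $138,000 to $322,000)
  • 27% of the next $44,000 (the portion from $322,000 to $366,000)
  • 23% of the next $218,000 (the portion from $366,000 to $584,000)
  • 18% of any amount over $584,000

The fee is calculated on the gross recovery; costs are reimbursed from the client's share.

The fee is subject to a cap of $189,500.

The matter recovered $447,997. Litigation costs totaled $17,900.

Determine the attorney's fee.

$143,209.31

Fee base is the gross recovery, $447,997; costs are reimbursed separately.
First $138,000 at 39.5% = $54,510.00
Next $184,000 at 31.5% = $57,960.00
Next $44,000 at 27% = $11,880.00
Remaining $81,997 at 23% = $18,859.31
Fee: $54,510.00 + $57,960.00 + $11,880.00 + $18,859.31 = $143,209.31
$143,209.31 is under the $189,500 cap.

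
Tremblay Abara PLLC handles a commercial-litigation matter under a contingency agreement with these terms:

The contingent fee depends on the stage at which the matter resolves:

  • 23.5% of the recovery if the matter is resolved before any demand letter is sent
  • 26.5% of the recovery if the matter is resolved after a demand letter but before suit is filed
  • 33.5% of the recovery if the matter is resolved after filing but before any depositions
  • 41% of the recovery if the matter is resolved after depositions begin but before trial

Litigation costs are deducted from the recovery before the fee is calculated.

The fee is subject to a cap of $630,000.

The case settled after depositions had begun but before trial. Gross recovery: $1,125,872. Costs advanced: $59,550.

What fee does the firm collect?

Fee base (net of costs): $1,125,872 − $59,550 = $1,066,322
The matter settled after depositions had begun but before trial, so the 41% rate applies.
$1,066,322 × 41% = $437,192.02
$437,192.02 is under the $630,000 cap.

$437,192.02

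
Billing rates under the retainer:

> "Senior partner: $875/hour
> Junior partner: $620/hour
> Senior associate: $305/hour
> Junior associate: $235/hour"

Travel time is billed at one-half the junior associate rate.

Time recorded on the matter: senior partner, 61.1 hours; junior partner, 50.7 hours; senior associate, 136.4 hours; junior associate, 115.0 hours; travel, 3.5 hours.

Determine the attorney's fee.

Senior partner: 61.1 × $875 = $53,462.50
Junior partner: 50.7 × $620 = $31,434.00
Senior associate: 136.4 × $305 = $41,602.00
Junior associate: 115.0 × $235 = $27,025.00
Subtotal: $53,462.50 + $31,434.00 + $41,602.00 + $27,025.00 = $153,523.50
Travel: 3.5 × ($235 ÷ 2) = 3.5 × $117.50 = $411.25
Total: $153,523.50 + $411.25 = $153,934.75

$153,934.75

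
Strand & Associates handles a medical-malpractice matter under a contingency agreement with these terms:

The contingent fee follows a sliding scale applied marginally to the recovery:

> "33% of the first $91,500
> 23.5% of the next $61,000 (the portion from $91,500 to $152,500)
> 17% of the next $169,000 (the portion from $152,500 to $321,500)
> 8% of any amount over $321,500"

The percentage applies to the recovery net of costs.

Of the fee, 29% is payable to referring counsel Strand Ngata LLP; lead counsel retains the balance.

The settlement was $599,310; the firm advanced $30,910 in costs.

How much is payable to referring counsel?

Fee base (net of costs): $599,310 − $30,910 = $568,400
First $91,500 at 33% = $30,195.00
Next $61,000 at 23.5% = $14,335.00
Next $169,000 at 17% = $28,730.00
Remaining $246,900 at 8% = $19,752.00
Fee: $30,195.00 + $14,335.00 + $28,730.00 + $19,752.00 = $93,012.00
Referral share: 29% of $93,012.00 = $26,973.48; lead counsel retains $93,012.00 − $26,973.48 = $66,038.52.

$26,973.48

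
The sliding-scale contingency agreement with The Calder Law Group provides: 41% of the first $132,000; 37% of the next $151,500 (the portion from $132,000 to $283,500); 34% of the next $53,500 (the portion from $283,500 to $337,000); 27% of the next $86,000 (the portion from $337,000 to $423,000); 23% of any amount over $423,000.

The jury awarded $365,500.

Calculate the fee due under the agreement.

First $132,000 at 41% = $54,120.00
Next $151,500 at 37% = $56,055.00
Next $53,500 at 34% = $18,190.00
Remaining $28,500 at 27% = $7,695.00
Fee: $54,120.00 + $56,055.00 + $18,190.00 + $7,695.00 = $136,060.00

$136,060.00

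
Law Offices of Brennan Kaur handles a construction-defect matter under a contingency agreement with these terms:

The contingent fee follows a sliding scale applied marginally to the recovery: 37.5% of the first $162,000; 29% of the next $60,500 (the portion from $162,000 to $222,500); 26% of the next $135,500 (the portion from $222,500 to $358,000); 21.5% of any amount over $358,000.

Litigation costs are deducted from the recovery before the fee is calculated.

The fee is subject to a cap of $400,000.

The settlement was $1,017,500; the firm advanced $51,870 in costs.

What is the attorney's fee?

Fee base (net of costs): $1,017,500 − $51,870 = $965,630
First $162,000 at 37.5% = $60,750.00
Next $60,500 at 29% = $17,545.00
Next $135,500 at 26% = $35,230.00
Remaining $607,630 at 21.5% = $130,640.45
Fee: $60,750.00 + $17,545.00 + $35,230.00 + $130,640.45 = $244,165.45
$244,165.45 is under the $400,000 cap.

$244,165.45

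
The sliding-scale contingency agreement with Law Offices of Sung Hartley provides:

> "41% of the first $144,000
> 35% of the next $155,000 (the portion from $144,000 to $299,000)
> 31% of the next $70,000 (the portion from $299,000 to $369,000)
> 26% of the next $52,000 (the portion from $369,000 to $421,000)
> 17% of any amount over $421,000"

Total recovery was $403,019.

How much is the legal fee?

First $144,000 at 41% = $59,040.00
Next $155,000 at 35% = $54,250.00
Next $70,000 at 31% = $21,700.00
Remaining $34,019 at 26% = $8,844.94
Fee: $59,040.00 + $54,250.00 + $21,700.00 + $8,844.94 = $143,834.94

$143,834.94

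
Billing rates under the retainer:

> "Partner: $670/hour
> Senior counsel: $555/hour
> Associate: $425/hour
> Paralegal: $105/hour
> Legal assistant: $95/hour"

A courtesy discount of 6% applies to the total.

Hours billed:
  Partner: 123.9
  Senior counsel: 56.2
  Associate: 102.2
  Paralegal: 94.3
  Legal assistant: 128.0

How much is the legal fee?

Partner: 123.9 × $670 = $83,013.00
Senior counsel: 56.2 × $555 = $31,191.00
Associate: 102.2 × $425 = $43,435.00
Paralegal: 94.3 × $105 = $9,901.50
Legal assistant: 128.0 × $95 = $12,160.00
Subtotal: $179,700.50
Less 6% discount: −$10,782.03
Total: $179,700.50 − $10,782.03 = $168,918.47

$168,918.47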